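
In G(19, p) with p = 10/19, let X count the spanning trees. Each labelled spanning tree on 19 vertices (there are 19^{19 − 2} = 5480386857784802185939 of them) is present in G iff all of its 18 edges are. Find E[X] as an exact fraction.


K_19 has 19^{19 − 2} = 5480386857784802185939 labelled spanning trees.
For each such spanning tree H, let X_H = 1 if all 18 edges of H are present in G. Then P[X_H = 1] = p^{18} = (10/19)^{18} = 1000000000000000000/104127350297911241532841.
By linearity of expectation: E[X] = Σ_H E[X_H] = 5480386857784802185939 · p^{18} = 5480386857784802185939 · 1000000000000000000/104127350297911241532841 = 1000000000000000000/19.
Numerically: E[X] ≈ 5.2632e+16.

E[X] = 5480386857784802185939 · (10/19)^{18} = 1000000000000000000/19 ≈ 5.2632e+16.


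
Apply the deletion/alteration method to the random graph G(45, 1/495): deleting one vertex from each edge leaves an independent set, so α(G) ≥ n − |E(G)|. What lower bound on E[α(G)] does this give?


E[|E(G)|] = C(45, 2)·p = 990 · (1/495) = 2.
E[α(G)] ≥ n − E[|E(G)|] = 45 − 2 = 43.
Numerically: ≈ 43.000000.
(This is only a lower bound; the true E[α(G)] may be larger.)

E[α(G)] ≥ 43 ≈ 43.000000.


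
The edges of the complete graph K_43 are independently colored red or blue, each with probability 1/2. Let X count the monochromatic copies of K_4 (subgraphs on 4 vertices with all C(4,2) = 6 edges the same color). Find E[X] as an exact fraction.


Let X = Σ_S X_S over the C(43, 4) = 123410 subsets S of size 4, where X_S = 1 if the K_4 on S is monochromatic.
For a fixed S, the K_4 on S has C(4, 2) = 6 edges. P[all 6 edges red] = (1/2)^6, and likewise for blue, so P[monochromatic] = 2·(1/2)^6 = 2^{1 − 6} = 1/32.
By linearity of expectation: E[X] = C(43, 4) · 2^{1 − 6} = 123410 · 1/32 = 61705/16.
Numerically: E[X] ≈ 3856.562.

E[X] = C(43,4)·2^(1−C(4,2)) = 61705/16 ≈ 3856.562.


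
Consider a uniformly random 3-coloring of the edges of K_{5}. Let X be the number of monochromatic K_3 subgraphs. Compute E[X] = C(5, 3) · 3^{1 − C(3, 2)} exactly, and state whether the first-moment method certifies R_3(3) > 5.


E[X] = C(5, 3) · 3^{1 − 3} = 10 · 3^{−2} = 10/9.
As a reduced fraction: E[X] = 10/9 ≈ 1.11111.
Is E[X] < 1? NO.
Since E[X] ≥ 1, the first-moment bound is inconclusive at n = 5; it does NOT by itself certify R_3(3) > 5.

E[X] = 10/9 ≈ 1.11111; E[X] ≥ 1; first-moment method inconclusive here.


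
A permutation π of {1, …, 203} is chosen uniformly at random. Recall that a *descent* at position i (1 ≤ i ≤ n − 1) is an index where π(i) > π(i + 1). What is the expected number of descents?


Write X = Σ X_I over i = 1, …, 202, with X_I the indicator of one descent.
There are 202 indicators.
For each fixed i, the pair (π(i), π(i+1)) is a uniformly random ordered pair of distinct values from {1, …, 203}; by symmetry P[π(i) > π(i+1)] = 1/2.
By linearity: E[X] = 202 · (1/2) = (203 − 1) · (1/2) = 101 ≈ 101.0000.

E[X] = 101 = 101.0000.


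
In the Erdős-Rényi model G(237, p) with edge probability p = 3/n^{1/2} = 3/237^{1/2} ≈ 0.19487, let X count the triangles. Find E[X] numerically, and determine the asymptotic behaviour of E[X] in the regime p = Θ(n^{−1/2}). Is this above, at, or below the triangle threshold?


Number of potential triangles: C(237, 3) = 2190670.
Each occurs with probability p³ ≈ (0.19487)³ ≈ 7.4001623e-03.
By linearity: E[X] = C(237, 3)·p³ ≈ 2190670 · 7.4001623e-03 ≈ 16211.31356.
Since α = 1/2 < 1, p = c/n^{1/2} ≫ 1/n is above the triangle threshold p ~ 1/n. Asymptotically E[X] ~ (c³/6)·n^{3(1−α)} = (3³/6)·n^{1.5} → ∞; triangles are abundant w.h.p.

E[X] ≈ 16211.31356; in regime p = Θ(1/n^{1/2}) E[X] diverges (above the triangle threshold p ~ 1/n).


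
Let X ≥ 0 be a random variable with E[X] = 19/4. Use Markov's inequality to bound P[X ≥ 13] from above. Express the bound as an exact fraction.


μ = E[X] = 19/4, a = 13.
Markov: P[X ≥ 13] ≤ μ/a = (19/4)/13 = 19/52.
Numerically: ≈ 0.36538.
(Since a = 13 > μ = 4.75000, the bound 19/52 is < 1 and informative.)

P[X ≥ 13] ≤ 19/52 ≈ 0.36538.


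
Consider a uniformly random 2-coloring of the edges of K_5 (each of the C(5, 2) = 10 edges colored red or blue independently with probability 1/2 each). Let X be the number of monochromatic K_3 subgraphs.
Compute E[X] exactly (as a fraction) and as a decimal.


Let X = Σ_S X_S over the C(5, 3) = 10 subsets S of size 3, where X_S = 1 if the K_3 on S is monochromatic.
For a fixed S, the K_3 on S has C(3, 2) = 3 edges. P[all 3 edges red] = (1/2)^3, and likewise for blue, so P[monochromatic] = 2·(1/2)^3 = 2^{1 − 3} = 1/4.
By linearity: E[X] = C(5, 3) · 2^{1 − 3} = 10 · 1/4 = 5/2.
Numerically: E[X] ≈ 2.500.

E[X] = C(5,3)·2^(1−C(3,2)) = 5/2 ≈ 2.500.


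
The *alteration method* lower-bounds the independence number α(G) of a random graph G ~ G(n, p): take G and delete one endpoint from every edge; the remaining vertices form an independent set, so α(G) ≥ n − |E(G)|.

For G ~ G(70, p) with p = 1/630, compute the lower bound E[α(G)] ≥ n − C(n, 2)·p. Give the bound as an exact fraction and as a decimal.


E[|E(G)|] = C(70, 2)·p = 2415 · (1/630) = 23/6.
E[α(G)] ≥ n − E[|E(G)|] = 70 − 23/6 = 397/6.
Numerically: ≈ 66.166667.
(This is only a lower bound; the true E[α(G)] may be larger.)

E[α(G)] ≥ 397/6 ≈ 66.166667.


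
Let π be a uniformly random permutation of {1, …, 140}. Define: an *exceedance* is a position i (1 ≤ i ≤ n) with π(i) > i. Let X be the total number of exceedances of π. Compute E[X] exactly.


Write X = Σ_{i=1}^{140} X_i, where X_i = 1_{π(i) > i}.
For each fixed i, π(i) is uniform over {1, …, 140} (marginal of a uniform permutation), so P[π(i) > i] = (n − i)/n. Summing: Σ_{i=1}^{140} (n − i)/n = (0 + 1 + … + 139)/140 = 140(140 − 1)/(2·140) = (140 − 1)/2.
Hence E[X] = Σ_{i=1}^{140} (140 − i)/140 = 139/2 ≈ 69.50000.

E[X] = 139/2 = 69.50000.


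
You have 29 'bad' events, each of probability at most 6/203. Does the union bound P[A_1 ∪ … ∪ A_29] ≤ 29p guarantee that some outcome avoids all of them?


Union bound: P[∪_{i=1}^{29} A_i] ≤ Σ_i P[A_i] ≤ 29·p = 29·(6/203) = 6/7.
Numerically: 6/7 ≈ 0.857.
Is 6/7 < 1? YES.
Since P[∪ A_i] ≤ 6/7 < 1, the complement has P[∩ A_i^c] ≥ 1 − 6/7 = 1/7 > 0, so some outcome avoids every A_i.

29·p = 6/7 ≈ 0.857; existence CERTIFIED by the union bound.


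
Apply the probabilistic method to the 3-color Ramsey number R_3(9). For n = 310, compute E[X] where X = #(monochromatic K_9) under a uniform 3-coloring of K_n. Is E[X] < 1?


E[X] = C(310, 9) · 3^{1 − 36} = 64802334749614660 · 3^{−35} = 64802334749614660/50031545098999707.
As a reduced fraction: E[X] = 64802334749614660/50031545098999707 ≈ 1.295230.
Is E[X] < 1? NO.
Since E[X] ≥ 1, the first-moment bound is inconclusive at n = 310; it does NOT by itself certify R_3(9) > 310.

E[X] = 64802334749614660/50031545098999707 ≈ 1.295230; E[X] ≥ 1; first-moment method inconclusive here.


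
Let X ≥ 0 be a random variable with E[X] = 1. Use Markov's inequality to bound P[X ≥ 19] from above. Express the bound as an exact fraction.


μ = E[X] = 1, a = 19.
Markov: P[X ≥ 19] ≤ μ/a = (1)/19 = 1/19.
Numerically: ≈ 0.05263.
(Since a = 19 > μ = 1.00000, the bound 1/19 is < 1 and informative.)

P[X ≥ 19] ≤ 1/19 ≈ 0.05263.


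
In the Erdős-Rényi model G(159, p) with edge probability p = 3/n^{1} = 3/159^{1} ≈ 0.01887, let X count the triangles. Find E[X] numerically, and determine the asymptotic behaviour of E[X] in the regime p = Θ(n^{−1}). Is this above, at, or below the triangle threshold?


Number of potential triangles: C(159, 3) = 657359.
Each occurs with probability p³ ≈ (0.01887)³ ≈ 6.716954e-06.
By linearity: E[X] = C(159, 3)·p³ ≈ 657359 · 6.716954e-06 ≈ 4.4155.
Here α = 1, so p = 3/n is exactly at the triangle threshold p ~ 1/n. Asymptotically E[X] → c³/6 = 3³/6 = 9/2 ≈ 4.5000, a bounded constant. In this regime the triangle count is asymptotically Poisson(c³/6).

E[X] ≈ 4.4155; in regime p = Θ(1/n^{1}) E[X] stays bounded (at the triangle threshold p ~ 1/n).


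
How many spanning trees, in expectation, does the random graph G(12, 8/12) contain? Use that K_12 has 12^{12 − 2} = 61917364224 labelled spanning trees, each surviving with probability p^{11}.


K_12 has 12^{12 − 2} = 61917364224 labelled spanning trees.
For each such spanning tree H, let X_H = 1 if all 11 edges of H are present in G. Then P[X_H = 1] = p^{11} = (2/3)^{11} = 2048/177147.
By linearity of expectation: E[X] = Σ_H E[X_H] = 61917364224 · p^{11} = 61917364224 · 2048/177147 = 2147483648/3.
Numerically: E[X] ≈ 7.15828e+08.

E[X] = 61917364224 · (2/3)^{11} = 2147483648/3 ≈ 7.15828e+08.


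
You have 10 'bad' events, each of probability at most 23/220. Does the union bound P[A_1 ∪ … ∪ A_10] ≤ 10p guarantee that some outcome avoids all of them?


Union bound: P[∪_{i=1}^{10} A_i] ≤ Σ_i P[A_i] ≤ 10·p = 10·(23/220) = 23/22.
Numerically: 23/22 ≈ 1.04545.
Is 23/22 < 1? NO.
Since the bound 23/22 is ≥ 1, the union bound is uninformative here; it does NOT by itself certify existence.

10·p = 23/22 ≈ 1.04545; existence NOT certified by the union bound.


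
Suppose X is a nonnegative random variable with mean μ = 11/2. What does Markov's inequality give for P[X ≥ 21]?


μ = E[X] = 11/2, a = 21.
Markov: P[X ≥ 21] ≤ μ/a = (11/2)/21 = 11/42.
Numerically: ≈ 0.26190.
(Since a = 21 > μ = 5.50000, the bound 11/42 is < 1 and informative.)

P[X ≥ 21] ≤ 11/42 ≈ 0.26190.


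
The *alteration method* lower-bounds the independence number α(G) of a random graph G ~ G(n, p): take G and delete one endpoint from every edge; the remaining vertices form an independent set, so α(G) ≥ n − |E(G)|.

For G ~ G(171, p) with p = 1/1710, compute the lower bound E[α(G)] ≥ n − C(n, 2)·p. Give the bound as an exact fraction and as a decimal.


E[|E(G)|] = C(171, 2)·p = 14535 · (1/1710) = 17/2.
E[α(G)] ≥ n − E[|E(G)|] = 171 − 17/2 = 325/2.
Numerically: ≈ 162.50000.
(This is only a lower bound; the true E[α(G)] may be larger.)

E[α(G)] ≥ 325/2 ≈ 162.50000.


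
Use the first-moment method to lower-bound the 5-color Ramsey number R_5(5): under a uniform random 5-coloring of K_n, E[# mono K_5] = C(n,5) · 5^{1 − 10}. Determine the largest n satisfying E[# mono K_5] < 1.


We need C(n, 5) · 5^{1 − 10} < 1, i.e. C(n, 5) < 5^{10 − 1} = 1953125.
Check values of n near the boundary:
  n = 46: C(46, 5) = 1370754; 1370754 < 1953125? YES
  n = 47: C(47, 5) = 1533939; 1533939 < 1953125? YES
  n = 48: C(48, 5) = 1712304; 1712304 < 1953125? YES
  n = 49: C(49, 5) = 1906884; 1906884 < 1953125? YES
  n = 50: C(50, 5) = 2118760; 2118760 < 1953125? NO
  n = 51: C(51, 5) = 2349060; 2349060 < 1953125? NO
  n = 52: C(52, 5) = 2598960; 2598960 < 1953125? NO
The largest n with C(n, 5) < 1953125 is n = 49 (where E[X] = 1906884/1953125 ≈ 0.976325). Hence R_5(5) > 49, i.e. R_5(5) ≥ 50.

Largest n = 49; hence R_5(5) > 49.


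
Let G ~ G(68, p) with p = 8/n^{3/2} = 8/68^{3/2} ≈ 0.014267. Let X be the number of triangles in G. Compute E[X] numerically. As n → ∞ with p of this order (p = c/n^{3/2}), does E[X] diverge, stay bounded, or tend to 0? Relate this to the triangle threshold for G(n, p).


Number of potential triangles: C(68, 3) = 50116.
Each occurs with probability p³ ≈ (0.014267)³ ≈ 2.9038879e-06.
By linearity: E[X] = C(68, 3)·p³ ≈ 50116 · 2.9038879e-06 ≈ 0.14553.
Since α = 3/2 > 1, p = c/n^{3/2} = o(1/n) is below the triangle threshold p ~ 1/n. Asymptotically E[X] ~ (c³/6)·n^{3(1−α)} = (8³/6)·n^{-1.5} → 0, so by Markov's inequality G has no triangles w.h.p.

E[X] ≈ 0.14553; in regime p = Θ(1/n^{3/2}) E[X] tends to 0 (below the triangle threshold p ~ 1/n).


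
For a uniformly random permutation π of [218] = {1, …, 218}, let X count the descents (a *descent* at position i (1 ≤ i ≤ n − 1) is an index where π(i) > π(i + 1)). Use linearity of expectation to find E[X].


Write X = Σ X_I over i = 1, …, 217, with X_I the indicator of one descent.
There are 217 indicators.
For each fixed i, the pair (π(i), π(i+1)) is a uniformly random ordered pair of distinct values from {1, …, 218}; by symmetry P[π(i) > π(i+1)] = 1/2.
By linearity: E[X] = 217 · (1/2) = (218 − 1) · (1/2) = 217/2 ≈ 108.5000.

E[X] = 217/2 = 108.5000.


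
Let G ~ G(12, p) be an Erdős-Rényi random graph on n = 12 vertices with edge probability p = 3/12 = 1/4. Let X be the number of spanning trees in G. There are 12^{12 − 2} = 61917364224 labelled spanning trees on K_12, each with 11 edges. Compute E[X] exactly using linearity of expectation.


K_12 has 12^{12 − 2} = 61917364224 labelled spanning trees.
For each such spanning tree H, let X_H = 1 if all 11 edges of H are present in G. Then P[X_H = 1] = p^{11} = (1/4)^{11} = 1/4194304.
By linearity of expectation: E[X] = Σ_H E[X_H] = 61917364224 · p^{11} = 61917364224 · 1/4194304 = 59049/4.
Numerically: E[X] ≈ 14762.

E[X] = 61917364224 · (1/4)^{11} = 59049/4 ≈ 14762.


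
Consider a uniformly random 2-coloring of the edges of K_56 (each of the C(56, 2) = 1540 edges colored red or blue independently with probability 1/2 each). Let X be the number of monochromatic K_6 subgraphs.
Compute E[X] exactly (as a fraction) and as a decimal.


Let X = Σ_S X_S over the C(56, 6) = 32468436 subsets S of size 6, where X_S = 1 if the K_6 on S is monochromatic.
For a fixed S, the K_6 on S has C(6, 2) = 15 edges. P[all 15 edges red] = (1/2)^15, and likewise for blue, so P[monochromatic] = 2·(1/2)^15 = 2^{1 − 15} = 1/16384.
By linearity: E[X] = C(56, 6) · 2^{1 − 15} = 32468436 · 1/16384 = 8117109/4096.
Numerically: E[X] ≈ 1981.7161.

E[X] = C(56,6)·2^(1−C(6,2)) = 8117109/4096 ≈ 1981.7161.


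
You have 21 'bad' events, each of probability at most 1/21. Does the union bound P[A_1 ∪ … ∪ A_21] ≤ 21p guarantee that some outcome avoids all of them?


Union bound: P[∪_{i=1}^{21} A_i] ≤ Σ_i P[A_i] ≤ 21·p = 21·(1/21) = 1.
Numerically: 1 ≈ 1.0000.
Is 1 < 1? NO.
Since the bound 1 is ≥ 1, the union bound is uninformative here; it does NOT by itself certify existence.

21·p = 1 ≈ 1.0000; existence NOT certified by the union bound.


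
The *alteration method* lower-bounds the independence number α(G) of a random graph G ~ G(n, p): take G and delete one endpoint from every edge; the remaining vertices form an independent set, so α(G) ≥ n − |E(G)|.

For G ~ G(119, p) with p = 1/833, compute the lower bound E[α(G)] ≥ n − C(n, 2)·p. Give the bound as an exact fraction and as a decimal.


E[|E(G)|] = C(119, 2)·p = 7021 · (1/833) = 59/7.
E[α(G)] ≥ n − E[|E(G)|] = 119 − 59/7 = 774/7.
Numerically: ≈ 110.571.
(This is only a lower bound; the true E[α(G)] may be larger.)

E[α(G)] ≥ 774/7 ≈ 110.571.


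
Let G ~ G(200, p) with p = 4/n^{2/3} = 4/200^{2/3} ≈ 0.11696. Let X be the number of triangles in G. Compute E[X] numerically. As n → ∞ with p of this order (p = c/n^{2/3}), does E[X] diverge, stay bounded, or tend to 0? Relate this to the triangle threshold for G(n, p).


Number of potential triangles: C(200, 3) = 1313400.
Each occurs with probability p³ ≈ (0.11696)³ ≈ 1.6000000e-03.
By linearity: E[X] = C(200, 3)·p³ ≈ 1313400 · 1.6000000e-03 ≈ 2101.44000.
Since α = 2/3 < 1, p = c/n^{2/3} ≫ 1/n is above the triangle threshold p ~ 1/n. Asymptotically E[X] ~ (c³/6)·n^{3(1−α)} = (4³/6)·n^{1} → ∞; triangles are abundant w.h.p.

E[X] ≈ 2101.44000; in regime p = Θ(1/n^{2/3}) E[X] diverges (above the triangle threshold p ~ 1/n).


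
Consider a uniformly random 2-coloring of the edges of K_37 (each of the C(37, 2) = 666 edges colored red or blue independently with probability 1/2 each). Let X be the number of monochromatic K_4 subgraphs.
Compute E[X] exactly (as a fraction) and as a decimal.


Let X = Σ_S X_S over the C(37, 4) = 66045 subsets S of size 4, where X_S = 1 if the K_4 on S is monochromatic.
For a fixed S, the K_4 on S has C(4, 2) = 6 edges. P[all 6 edges red] = (1/2)^6, and likewise for blue, so P[monochromatic] = 2·(1/2)^6 = 2^{1 − 6} = 1/32.
By linearity of expectation: E[X] = C(37, 4) · 2^{1 − 6} = 66045 · 1/32 = 66045/32.
Numerically: E[X] ≈ 2063.9062.

E[X] = C(37,4)·2^(1−C(4,2)) = 66045/32 ≈ 2063.9062.


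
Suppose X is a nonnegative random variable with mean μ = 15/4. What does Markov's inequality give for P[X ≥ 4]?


μ = E[X] = 15/4, a = 4.
Markov: P[X ≥ 4] ≤ μ/a = (15/4)/4 = 15/16.
Numerically: ≈ 0.93750.
(Since a = 4 > μ = 3.75000, the bound 15/16 is < 1 and informative.)

P[X ≥ 4] ≤ 15/16 ≈ 0.93750.


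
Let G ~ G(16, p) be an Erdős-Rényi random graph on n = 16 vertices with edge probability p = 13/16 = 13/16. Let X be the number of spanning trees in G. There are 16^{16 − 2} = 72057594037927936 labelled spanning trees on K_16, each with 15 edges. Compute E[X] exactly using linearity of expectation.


K_16 has 16^{16 − 2} = 72057594037927936 labelled spanning trees.
For each such spanning tree H, let X_H = 1 if all 15 edges of H are present in G. Then P[X_H = 1] = p^{15} = (13/16)^{15} = 51185893014090757/1152921504606846976.
Summing the indicators: E[X] = Σ_H E[X_H] = 72057594037927936 · p^{15} = 72057594037927936 · 51185893014090757/1152921504606846976 = 51185893014090757/16.
Numerically: E[X] ≈ 3.1991e+15.

E[X] = 72057594037927936 · (13/16)^{15} = 51185893014090757/16 ≈ 3.1991e+15.


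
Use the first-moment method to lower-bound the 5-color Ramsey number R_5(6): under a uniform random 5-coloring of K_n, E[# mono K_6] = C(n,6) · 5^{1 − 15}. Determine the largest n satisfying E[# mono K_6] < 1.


We need C(n, 6) · 5^{1 − 15} < 1, i.e. C(n, 6) < 5^{15 − 1} = 6103515625.
Check values of n near the boundary:
  n = 128: C(128, 6) = 5423611200; 5423611200 < 6103515625? YES
  n = 129: C(129, 6) = 5688177600; 5688177600 < 6103515625? YES
  n = 130: C(130, 6) = 5963412000; 5963412000 < 6103515625? YES
  n = 131: C(131, 6) = 6249655776; 6249655776 < 6103515625? NO
  n = 132: C(132, 6) = 6547258432; 6547258432 < 6103515625? NO
The largest n with C(n, 6) < 6103515625 is n = 130 (where E[X] = 47707296/48828125 ≈ 0.97705). Hence R_5(6) > 130, i.e. R_5(6) ≥ 131.

Largest n = 130; hence R_5(6) > 130.


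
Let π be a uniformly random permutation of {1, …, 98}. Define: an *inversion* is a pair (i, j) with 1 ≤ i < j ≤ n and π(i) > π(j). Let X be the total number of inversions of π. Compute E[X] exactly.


Write X = Σ X_I over the C(98, 2) = 4753 pairs i < j, with X_I the indicator of one inversion.
There are 4753 indicators.
For each fixed pair i < j, the values π(i) and π(j) are two distinct elements of {1, …, 98} in uniformly random order; by symmetry P[π(i) > π(j)] = 1/2.
By linearity: E[X] = 4753 · (1/2) = C(98, 2) · (1/2) = 4753/2 = 4753/2 ≈ 2376.50000.

E[X] = 4753/2 = 2376.50000.


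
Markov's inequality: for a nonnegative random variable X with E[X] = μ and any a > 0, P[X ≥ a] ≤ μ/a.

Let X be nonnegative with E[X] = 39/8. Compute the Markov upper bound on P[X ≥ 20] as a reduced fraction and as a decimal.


μ = E[X] = 39/8, a = 20.
Markov: P[X ≥ 20] ≤ μ/a = (39/8)/20 = 39/160.
Numerically: ≈ 0.2437.
(Since a = 20 > μ = 4.8750, the bound 39/160 is < 1 and informative.)

P[X ≥ 20] ≤ 39/160 ≈ 0.2437.


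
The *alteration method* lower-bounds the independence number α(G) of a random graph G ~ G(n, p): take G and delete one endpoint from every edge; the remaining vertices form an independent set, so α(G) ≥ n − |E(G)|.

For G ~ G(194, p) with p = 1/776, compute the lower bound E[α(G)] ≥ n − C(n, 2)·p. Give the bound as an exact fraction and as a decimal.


E[|E(G)|] = C(194, 2)·p = 18721 · (1/776) = 193/8.
E[α(G)] ≥ n − E[|E(G)|] = 194 − 193/8 = 1359/8.
Numerically: ≈ 169.8750.
(This is only a lower bound; the true E[α(G)] may be larger.)

E[α(G)] ≥ 1359/8 ≈ 169.8750.


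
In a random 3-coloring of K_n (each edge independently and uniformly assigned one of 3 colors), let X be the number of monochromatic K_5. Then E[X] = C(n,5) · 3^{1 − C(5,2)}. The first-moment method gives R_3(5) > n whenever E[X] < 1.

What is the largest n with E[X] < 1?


We need C(n, 5) · 3^{1 − 10} < 1, i.e. C(n, 5) < 3^{10 − 1} = 19683.
Check values of n near the boundary:
  n = 14: C(14, 5) = 2002; 2002 < 19683? YES
  n = 15: C(15, 5) = 3003; 3003 < 19683? YES
  n = 16: C(16, 5) = 4368; 4368 < 19683? YES
  n = 17: C(17, 5) = 6188; 6188 < 19683? YES
  n = 18: C(18, 5) = 8568; 8568 < 19683? YES
  n = 19: C(19, 5) = 11628; 11628 < 19683? YES
  n = 20: C(20, 5) = 15504; 15504 < 19683? YES
  n = 21: C(21, 5) = 20349; 20349 < 19683? NO
  n = 22: C(22, 5) = 26334; 26334 < 19683? NO
The largest n with C(n, 5) < 19683 is n = 20 (where E[X] = 5168/6561 ≈ 0.7877). Hence R_3(5) > 20, i.e. R_3(5) ≥ 21.

Largest n = 20; hence R_3(5) > 20.


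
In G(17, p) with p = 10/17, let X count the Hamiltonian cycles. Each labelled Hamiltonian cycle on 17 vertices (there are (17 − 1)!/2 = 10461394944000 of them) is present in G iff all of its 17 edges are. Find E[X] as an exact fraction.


K_17 has (17 − 1)!/2 = 10461394944000 labelled Hamiltonian cycles.
For each such Hamiltonian cycle H, let X_H = 1 if all 17 edges of H are present in G. Then P[X_H = 1] = p^{17} = (10/17)^{17} = 100000000000000000/827240261886336764177.
By linearity of expectation: E[X] = Σ_H E[X_H] = 10461394944000 · p^{17} = 10461394944000 · 100000000000000000/827240261886336764177 = 1046139494400000000000000000000/827240261886336764177.
Numerically: E[X] ≈ 1.2646e+09.

E[X] = 10461394944000 · (10/17)^{17} = 1046139494400000000000000000000/827240261886336764177 ≈ 1.2646e+09.


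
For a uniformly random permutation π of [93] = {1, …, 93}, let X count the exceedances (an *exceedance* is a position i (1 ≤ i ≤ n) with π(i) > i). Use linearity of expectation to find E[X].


Write X = Σ_{i=1}^{93} X_i, where X_i = 1_{π(i) > i}.
For each fixed i, π(i) is uniform over {1, …, 93} (marginal of a uniform permutation), so P[π(i) > i] = (n − i)/n. Summing: Σ_{i=1}^{93} (n − i)/n = (0 + 1 + … + 92)/93 = 93(93 − 1)/(2·93) = (93 − 1)/2.
Hence E[X] = Σ_{i=1}^{93} (93 − i)/93 = 46 ≈ 46.0000.

E[X] = 46 = 46.0000.


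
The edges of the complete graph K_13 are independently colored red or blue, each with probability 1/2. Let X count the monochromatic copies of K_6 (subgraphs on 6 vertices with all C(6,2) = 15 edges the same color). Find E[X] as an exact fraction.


Let X = Σ_S X_S over the C(13, 6) = 1716 subsets S of size 6, where X_S = 1 if the K_6 on S is monochromatic.
For a fixed S, the K_6 on S has C(6, 2) = 15 edges. P[all 15 edges red] = (1/2)^15, and likewise for blue, so P[monochromatic] = 2·(1/2)^15 = 2^{1 − 15} = 1/16384.
Summing: E[X] = C(13, 6) · 2^{1 − 15} = 1716 · 1/16384 = 429/4096.
Numerically: E[X] ≈ 0.1047.

E[X] = C(13,6)·2^(1−C(6,2)) = 429/4096 ≈ 0.1047.


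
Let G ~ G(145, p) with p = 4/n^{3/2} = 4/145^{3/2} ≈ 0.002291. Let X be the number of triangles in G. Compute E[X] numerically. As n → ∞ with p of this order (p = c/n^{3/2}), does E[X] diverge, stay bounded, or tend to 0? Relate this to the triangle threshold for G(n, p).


Number of potential triangles: C(145, 3) = 497640.
Each occurs with probability p³ ≈ (0.002291)³ ≈ 1.202331e-08.
By linearity: E[X] = C(145, 3)·p³ ≈ 497640 · 1.202331e-08 ≈ 0.0060.
Since α = 3/2 > 1, p = c/n^{3/2} = o(1/n) is below the triangle threshold p ~ 1/n. Asymptotically E[X] ~ (c³/6)·n^{3(1−α)} = (4³/6)·n^{-1.5} → 0, so by Markov's inequality G has no triangles w.h.p.

E[X] ≈ 0.0060; in regime p = Θ(1/n^{3/2}) E[X] tends to 0 (below the triangle threshold p ~ 1/n).


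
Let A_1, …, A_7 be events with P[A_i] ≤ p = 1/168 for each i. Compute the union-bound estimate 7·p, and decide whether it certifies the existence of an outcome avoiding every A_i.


Union bound: P[∪_{i=1}^{7} A_i] ≤ Σ_i P[A_i] ≤ 7·p = 7·(1/168) = 1/24.
Numerically: 1/24 ≈ 0.04167.
Is 1/24 < 1? YES.
Since P[∪ A_i] ≤ 1/24 < 1, the complement has P[∩ A_i^c] ≥ 1 − 1/24 = 23/24 > 0, so some outcome avoids every A_i.

7·p = 1/24 ≈ 0.04167; existence CERTIFIED by the union bound.


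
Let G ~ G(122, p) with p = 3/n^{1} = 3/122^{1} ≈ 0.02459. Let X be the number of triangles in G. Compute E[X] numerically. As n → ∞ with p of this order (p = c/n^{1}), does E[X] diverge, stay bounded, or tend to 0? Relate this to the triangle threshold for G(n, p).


Number of potential triangles: C(122, 3) = 295240.
Each occurs with probability p³ ≈ (0.02459)³ ≈ 1.4869086e-05.
By linearity: E[X] = C(122, 3)·p³ ≈ 295240 · 1.4869086e-05 ≈ 4.38995.
Here α = 1, so p = 3/n is exactly at the triangle threshold p ~ 1/n. Asymptotically E[X] → c³/6 = 3³/6 = 9/2 ≈ 4.50000, a bounded constant. In this regime the triangle count is asymptotically Poisson(c³/6).

E[X] ≈ 4.38995; in regime p = Θ(1/n^{1}) E[X] stays bounded (at the triangle threshold p ~ 1/n).


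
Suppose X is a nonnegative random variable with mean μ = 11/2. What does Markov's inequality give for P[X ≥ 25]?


μ = E[X] = 11/2, a = 25.
Markov: P[X ≥ 25] ≤ μ/a = (11/2)/25 = 11/50.
Numerically: ≈ 0.2200.
(Since a = 25 > μ = 5.5000, the bound 11/50 is < 1 and informative.)

P[X ≥ 25] ≤ 11/50 ≈ 0.2200.


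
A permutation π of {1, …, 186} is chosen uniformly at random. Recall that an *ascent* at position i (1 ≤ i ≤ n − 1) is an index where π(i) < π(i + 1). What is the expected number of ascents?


Write X = Σ X_I over i = 1, …, 185, with X_I the indicator of one ascent.
There are 185 indicators.
For each fixed i, the pair (π(i), π(i+1)) is a uniformly random ordered pair of distinct values from {1, …, 186}; by symmetry P[π(i) < π(i+1)] = 1/2.
By linearity: E[X] = 185 · (1/2) = (186 − 1) · (1/2) = 185/2 ≈ 92.500000.

E[X] = 185/2 = 92.500000.


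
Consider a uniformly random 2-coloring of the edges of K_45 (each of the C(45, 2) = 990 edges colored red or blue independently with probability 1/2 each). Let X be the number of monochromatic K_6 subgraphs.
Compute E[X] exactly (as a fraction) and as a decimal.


Let X = Σ_S X_S over the C(45, 6) = 8145060 subsets S of size 6, where X_S = 1 if the K_6 on S is monochromatic.
For a fixed S, the K_6 on S has C(6, 2) = 15 edges. P[all 15 edges red] = (1/2)^15, and likewise for blue, so P[monochromatic] = 2·(1/2)^15 = 2^{1 − 15} = 1/16384.
Summing: E[X] = C(45, 6) · 2^{1 − 15} = 8145060 · 1/16384 = 2036265/4096.
Numerically: E[X] ≈ 497.135.

E[X] = C(45,6)·2^(1−C(6,2)) = 2036265/4096 ≈ 497.135.


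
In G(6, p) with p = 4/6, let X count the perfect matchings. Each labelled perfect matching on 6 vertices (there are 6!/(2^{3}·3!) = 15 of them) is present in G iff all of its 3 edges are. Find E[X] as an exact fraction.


K_6 has 6!/(2^{3}·3!) = 15 labelled perfect matchings.
For each such perfect matching H, let X_H = 1 if all 3 edges of H are present in G. Then P[X_H = 1] = p^{3} = (2/3)^{3} = 8/27.
Summing the indicators: E[X] = Σ_H E[X_H] = 15 · p^{3} = 15 · 8/27 = 40/9.
Numerically: E[X] ≈ 4.44444.

E[X] = 15 · (2/3)^{3} = 40/9 ≈ 4.44444.


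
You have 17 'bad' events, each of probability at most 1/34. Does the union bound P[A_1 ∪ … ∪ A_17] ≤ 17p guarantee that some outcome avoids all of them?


Union bound: P[∪_{i=1}^{17} A_i] ≤ Σ_i P[A_i] ≤ 17·p = 17·(1/34) = 1/2.
Numerically: 1/2 ≈ 0.5000.
Is 1/2 < 1? YES.
Since P[∪ A_i] ≤ 1/2 < 1, the complement has P[∩ A_i^c] ≥ 1 − 1/2 = 1/2 > 0, so some outcome avoids every A_i.

17·p = 1/2 ≈ 0.5000; existence CERTIFIED by the union bound.


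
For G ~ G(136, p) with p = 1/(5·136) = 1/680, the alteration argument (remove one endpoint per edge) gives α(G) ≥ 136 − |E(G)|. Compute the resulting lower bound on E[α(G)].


E[|E(G)|] = C(136, 2)·p = 9180 · (1/680) = 27/2.
E[α(G)] ≥ n − E[|E(G)|] = 136 − 27/2 = 245/2.
Numerically: ≈ 122.5000.
(This is only a lower bound; the true E[α(G)] may be larger.)

E[α(G)] ≥ 245/2 ≈ 122.5000.


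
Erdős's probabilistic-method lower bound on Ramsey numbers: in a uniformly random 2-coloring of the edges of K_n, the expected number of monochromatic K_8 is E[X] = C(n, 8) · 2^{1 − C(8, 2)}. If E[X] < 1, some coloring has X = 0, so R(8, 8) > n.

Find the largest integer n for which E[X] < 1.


We need C(n, 8) · 2^{1 − 28} < 1, i.e. C(n, 8) < 2^{28 − 1} = 134217728.
Check values of n near the boundary:
  n = 39: C(39, 8) = 61523748; 61523748 < 134217728? YES
  n = 40: C(40, 8) = 76904685; 76904685 < 134217728? YES
  n = 41: C(41, 8) = 95548245; 95548245 < 134217728? YES
  n = 42: C(42, 8) = 118030185; 118030185 < 134217728? YES
  n = 43: C(43, 8) = 145008513; 145008513 < 134217728? NO
  n = 44: C(44, 8) = 177232627; 177232627 < 134217728? NO
  n = 45: C(45, 8) = 215553195; 215553195 < 134217728? NO
The largest n with C(n, 8) < 134217728 is n = 42 (where E[X] = 118030185/134217728 ≈ 0.87939). Hence R(8, 8) > 42, i.e. R(8, 8) ≥ 43.

Largest n = 42; hence R(8, 8) > 42.


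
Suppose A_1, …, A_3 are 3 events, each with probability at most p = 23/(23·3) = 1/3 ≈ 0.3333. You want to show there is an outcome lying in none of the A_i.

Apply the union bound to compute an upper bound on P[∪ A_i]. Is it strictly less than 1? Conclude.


Union bound: P[∪_{i=1}^{3} A_i] ≤ Σ_i P[A_i] ≤ 3·p = 3·(1/3) = 1.
Numerically: 1 ≈ 1.0000.
Is 1 < 1? NO.
Since the bound 1 is ≥ 1, the union bound is uninformative here; it does NOT by itself certify existence.

3·p = 1 ≈ 1.0000; existence NOT certified by the union bound.


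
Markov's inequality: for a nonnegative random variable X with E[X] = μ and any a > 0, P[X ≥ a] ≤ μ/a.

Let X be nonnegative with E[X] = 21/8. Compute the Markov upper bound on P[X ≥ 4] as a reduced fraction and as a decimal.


μ = E[X] = 21/8, a = 4.
Markov: P[X ≥ 4] ≤ μ/a = (21/8)/4 = 21/32.
Numerically: ≈ 0.656250.
(Since a = 4 > μ = 2.625000, the bound 21/32 is < 1 and informative.)

P[X ≥ 4] ≤ 21/32 ≈ 0.656250.


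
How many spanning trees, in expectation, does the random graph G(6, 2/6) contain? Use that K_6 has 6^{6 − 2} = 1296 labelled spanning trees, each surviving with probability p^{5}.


K_6 has 6^{6 − 2} = 1296 labelled spanning trees.
For each such spanning tree H, let X_H = 1 if all 5 edges of H are present in G. Then P[X_H = 1] = p^{5} = (1/3)^{5} = 1/243.
By linearity: E[X] = Σ_H E[X_H] = 1296 · p^{5} = 1296 · 1/243 = 16/3.
Numerically: E[X] ≈ 5.33.

E[X] = 1296 · (1/3)^{5} = 16/3 ≈ 5.33.


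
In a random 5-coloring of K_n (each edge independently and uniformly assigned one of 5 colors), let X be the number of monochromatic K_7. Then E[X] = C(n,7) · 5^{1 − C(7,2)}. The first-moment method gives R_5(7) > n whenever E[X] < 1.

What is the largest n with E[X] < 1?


We need C(n, 7) · 5^{1 − 21} < 1, i.e. C(n, 7) < 5^{21 − 1} = 95367431640625.
Check values of n near the boundary:
  n = 334: C(334, 7) = 86359460961576; 86359460961576 < 95367431640625? YES
  n = 335: C(335, 7) = 88202498238195; 88202498238195 < 95367431640625? YES
  n = 336: C(336, 7) = 90079147136880; 90079147136880 < 95367431640625? YES
  n = 337: C(337, 7) = 91989916924632; 91989916924632 < 95367431640625? YES
  n = 338: C(338, 7) = 93935323022736; 93935323022736 < 95367431640625? YES
  n = 339: C(339, 7) = 95915887062372; 95915887062372 < 95367431640625? NO
  n = 340: C(340, 7) = 97932136940560; 97932136940560 < 95367431640625? NO
  n = 341: C(341, 7) = 99984606876440; 99984606876440 < 95367431640625? NO
The largest n with C(n, 7) < 95367431640625 is n = 338 (where E[X] = 93935323022736/95367431640625 ≈ 0.985). Hence R_5(7) > 338, i.e. R_5(7) ≥ 339.

Largest n = 338; hence R_5(7) > 338.


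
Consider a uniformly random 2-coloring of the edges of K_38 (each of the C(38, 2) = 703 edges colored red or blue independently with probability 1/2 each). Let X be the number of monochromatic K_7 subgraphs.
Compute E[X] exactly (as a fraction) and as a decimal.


Let X = Σ_S X_S over the C(38, 7) = 12620256 subsets S of size 7, where X_S = 1 if the K_7 on S is monochromatic.
For a fixed S, the K_7 on S has C(7, 2) = 21 edges. P[all 21 edges red] = (1/2)^21, and likewise for blue, so P[monochromatic] = 2·(1/2)^21 = 2^{1 − 21} = 1/1048576.
Summing: E[X] = C(38, 7) · 2^{1 − 21} = 12620256 · 1/1048576 = 394383/32768.
Numerically: E[X] ≈ 12.03561.

E[X] = C(38,7)·2^(1−C(7,2)) = 394383/32768 ≈ 12.03561.


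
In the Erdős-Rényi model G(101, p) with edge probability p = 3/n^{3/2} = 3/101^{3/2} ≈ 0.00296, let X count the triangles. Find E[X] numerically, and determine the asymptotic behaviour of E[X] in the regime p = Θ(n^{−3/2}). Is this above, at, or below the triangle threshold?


Number of potential triangles: C(101, 3) = 166650.
Each occurs with probability p³ ≈ (0.00296)³ ≈ 2.58177e-08.
By linearity: E[X] = C(101, 3)·p³ ≈ 166650 · 2.58177e-08 ≈ 0.004.
Since α = 3/2 > 1, p = c/n^{3/2} = o(1/n) is below the triangle threshold p ~ 1/n. Asymptotically E[X] ~ (c³/6)·n^{3(1−α)} = (3³/6)·n^{-1.5} → 0, so by Markov's inequality G has no triangles w.h.p.

E[X] ≈ 0.004; in regime p = Θ(1/n^{3/2}) E[X] tends to 0 (below the triangle threshold p ~ 1/n).


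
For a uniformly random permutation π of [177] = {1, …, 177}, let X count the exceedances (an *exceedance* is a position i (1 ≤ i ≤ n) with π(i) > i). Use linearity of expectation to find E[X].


Write X = Σ_{i=1}^{177} X_i, where X_i = 1_{π(i) > i}.
For each fixed i, π(i) is uniform over {1, …, 177} (marginal of a uniform permutation), so P[π(i) > i] = (n − i)/n. Summing: Σ_{i=1}^{177} (n − i)/n = (0 + 1 + … + 176)/177 = 177(177 − 1)/(2·177) = (177 − 1)/2.
Hence E[X] = Σ_{i=1}^{177} (177 − i)/177 = 88 ≈ 88.00000.

E[X] = 88 = 88.00000.


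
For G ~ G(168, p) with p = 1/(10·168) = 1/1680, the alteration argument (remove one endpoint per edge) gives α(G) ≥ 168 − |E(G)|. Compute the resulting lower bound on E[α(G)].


E[|E(G)|] = C(168, 2)·p = 14028 · (1/1680) = 167/20.
E[α(G)] ≥ n − E[|E(G)|] = 168 − 167/20 = 3193/20.
Numerically: ≈ 159.650.
(This is only a lower bound; the true E[α(G)] may be larger.)

E[α(G)] ≥ 3193/20 ≈ 159.650.


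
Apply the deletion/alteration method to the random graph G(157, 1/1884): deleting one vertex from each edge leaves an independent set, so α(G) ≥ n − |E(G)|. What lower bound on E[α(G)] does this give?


E[|E(G)|] = C(157, 2)·p = 12246 · (1/1884) = 13/2.
E[α(G)] ≥ n − E[|E(G)|] = 157 − 13/2 = 301/2.
Numerically: ≈ 150.5000.
(This is only a lower bound; the true E[α(G)] may be larger.)

E[α(G)] ≥ 301/2 ≈ 150.5000.


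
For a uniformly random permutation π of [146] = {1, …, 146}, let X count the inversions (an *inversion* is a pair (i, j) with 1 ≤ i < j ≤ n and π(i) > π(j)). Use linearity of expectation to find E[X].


Write X = Σ X_I over the C(146, 2) = 10585 pairs i < j, with X_I the indicator of one inversion.
There are 10585 indicators.
For each fixed pair i < j, the values π(i) and π(j) are two distinct elements of {1, …, 146} in uniformly random order; by symmetry P[π(i) > π(j)] = 1/2.
By linearity: E[X] = 10585 · (1/2) = C(146, 2) · (1/2) = 10585/2 = 10585/2 ≈ 5292.500000.

E[X] = 10585/2 = 5292.500000.


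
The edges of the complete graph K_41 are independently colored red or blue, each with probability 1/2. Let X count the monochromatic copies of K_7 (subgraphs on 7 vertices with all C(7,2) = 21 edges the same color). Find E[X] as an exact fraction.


Let X = Σ_S X_S over the C(41, 7) = 22481940 subsets S of size 7, where X_S = 1 if the K_7 on S is monochromatic.
For a fixed S, the K_7 on S has C(7, 2) = 21 edges. P[all 21 edges red] = (1/2)^21, and likewise for blue, so P[monochromatic] = 2·(1/2)^21 = 2^{1 − 21} = 1/1048576.
Summing: E[X] = C(41, 7) · 2^{1 − 21} = 22481940 · 1/1048576 = 5620485/262144.
Numerically: E[X] ≈ 21.440.

E[X] = C(41,7)·2^(1−C(7,2)) = 5620485/262144 ≈ 21.440.


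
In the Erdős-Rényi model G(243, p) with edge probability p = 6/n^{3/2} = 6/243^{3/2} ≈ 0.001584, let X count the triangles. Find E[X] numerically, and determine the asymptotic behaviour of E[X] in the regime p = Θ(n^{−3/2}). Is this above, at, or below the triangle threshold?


Number of potential triangles: C(243, 3) = 2362041.
Each occurs with probability p³ ≈ (0.001584)³ ≈ 3.9739786e-09.
By linearity: E[X] = C(243, 3)·p³ ≈ 2362041 · 3.9739786e-09 ≈ 0.00939.
Since α = 3/2 > 1, p = c/n^{3/2} = o(1/n) is below the triangle threshold p ~ 1/n. Asymptotically E[X] ~ (c³/6)·n^{3(1−α)} = (6³/6)·n^{-1.5} → 0, so by Markov's inequality G has no triangles w.h.p.

E[X] ≈ 0.00939; in regime p = Θ(1/n^{3/2}) E[X] tends to 0 (below the triangle threshold p ~ 1/n).


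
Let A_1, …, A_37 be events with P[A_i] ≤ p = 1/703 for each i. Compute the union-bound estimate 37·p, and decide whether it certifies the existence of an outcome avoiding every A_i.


Union bound: P[∪_{i=1}^{37} A_i] ≤ Σ_i P[A_i] ≤ 37·p = 37·(1/703) = 1/19.
Numerically: 1/19 ≈ 0.0526316.
Is 1/19 < 1? YES.
Since P[∪ A_i] ≤ 1/19 < 1, the complement has P[∩ A_i^c] ≥ 1 − 1/19 = 18/19 > 0, so some outcome avoids every A_i.

37·p = 1/19 ≈ 0.0526316; existence CERTIFIED by the union bound.


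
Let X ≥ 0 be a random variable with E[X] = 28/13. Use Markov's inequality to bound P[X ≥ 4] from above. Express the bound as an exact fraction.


μ = E[X] = 28/13, a = 4.
Markov: P[X ≥ 4] ≤ μ/a = (28/13)/4 = 7/13.
Numerically: ≈ 0.53846.
(Since a = 4 > μ = 2.15385, the bound 7/13 is < 1 and informative.)

P[X ≥ 4] ≤ 7/13 ≈ 0.53846.


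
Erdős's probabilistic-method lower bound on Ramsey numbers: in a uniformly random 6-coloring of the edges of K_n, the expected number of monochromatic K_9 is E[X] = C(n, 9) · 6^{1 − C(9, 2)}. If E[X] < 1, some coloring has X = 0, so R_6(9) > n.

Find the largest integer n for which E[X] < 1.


We need C(n, 9) · 6^{1 − 36} < 1, i.e. C(n, 9) < 6^{36 − 1} = 1719070799748422591028658176.
Check values of n near the boundary:
  n = 4404: C(4404, 9) = 1703375445537161676647015880; 1703375445537161676647015880 < 1719070799748422591028658176? YES
  n = 4405: C(4405, 9) = 1706862792900636302463627150; 1706862792900636302463627150 < 1719070799748422591028658176? YES
  n = 4406: C(4406, 9) = 1710356485221788389505285700; 1710356485221788389505285700 < 1719070799748422591028658176? YES
  n = 4407: C(4407, 9) = 1713856532599459170657070050; 1713856532599459170657070050 < 1719070799748422591028658176? YES
  n = 4408: C(4408, 9) = 1717362945146264156457459600; 1717362945146264156457459600 < 1719070799748422591028658176? YES
  n = 4409: C(4409, 9) = 1720875732988608787686577131; 1720875732988608787686577131 < 1719070799748422591028658176? NO
  n = 4410: C(4410, 9) = 1724394906266704102180823710; 1724394906266704102180823710 < 1719070799748422591028658176? NO
  n = 4411: C(4411, 9) = 1727920475134582415883601405; 1727920475134582415883601405 < 1719070799748422591028658176? NO
The largest n with C(n, 9) < 1719070799748422591028658176 is n = 4408 (where E[X] = 35778394690547169926197075/35813974994758803979763712 ≈ 0.99901). Hence R_6(9) > 4408, i.e. R_6(9) ≥ 4409.

Largest n = 4408; hence R_6(9) > 4408.


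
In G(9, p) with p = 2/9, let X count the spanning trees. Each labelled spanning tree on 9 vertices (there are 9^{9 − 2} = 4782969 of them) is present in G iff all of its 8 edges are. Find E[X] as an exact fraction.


K_9 has 9^{9 − 2} = 4782969 labelled spanning trees.
For each such spanning tree H, let X_H = 1 if all 8 edges of H are present in G. Then P[X_H = 1] = p^{8} = (2/9)^{8} = 256/43046721.
Summing the indicators: E[X] = Σ_H E[X_H] = 4782969 · p^{8} = 4782969 · 256/43046721 = 256/9.
Numerically: E[X] ≈ 28.4444.

E[X] = 4782969 · (2/9)^{8} = 256/9 ≈ 28.4444.
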